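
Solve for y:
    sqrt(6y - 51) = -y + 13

Square both sides: 6y - 51 = (-y + 13)^2.
Expand and rearrange: y^2 - 32y + 220 = 0.
Solving gives y = 22 or y = 10.
Check each candidate in the original equation:
  y = 22: sqrt(81) = 9, while -y + 13 = -9 — extraneous.
  y = 10: sqrt(9) = 3, while -y + 13 = 3 — valid.

y = 10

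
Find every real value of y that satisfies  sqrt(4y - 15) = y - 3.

y = 4 or y = 6

Square both sides: 4y - 15 = (y - 3)^2.
Expand and rearrange: y^2 - 10y + 24 = 0.
Solving gives y = 6 or y = 4.
Check each candidate in the original equation:
  y = 6: sqrt(9) = 3, while y - 3 = 3 — valid.
  y = 4: sqrt(1) = 1, while y - 3 = 1 — valid.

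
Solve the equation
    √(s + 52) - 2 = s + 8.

s = -3

Isolate the radical: √(s + 52) = s + 10.
Square both sides: s + 52 = (s + 10)².
Expand and rearrange: s² + 19s + 48 = 0.
Solving gives s = -3 or s = -16.
Check each candidate in the original equation:
  s = -3: √(49) = 7, while s + 10 = 7 — valid.
  s = -16: √(36) = 6, while s + 10 = -6 — extraneous.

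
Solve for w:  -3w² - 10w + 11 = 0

Discriminant: (-10)² − 4·(-3)·11 = 232.
Quadratic formula: w = (10 ± √232) / (-6).
So w = -√(58)/3 - 5/3 ≈ -4.2053 or w = -5/3 + √(58)/3 ≈ 0.8719.

w = -4.2053 or w = 0.8719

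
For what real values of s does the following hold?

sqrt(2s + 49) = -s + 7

s = 0

Square both sides: 2s + 49 = (-s + 7)^2.
Expand and rearrange: s^2 - 16s = 0.
Solving gives s = 16 or s = 0.
Check each candidate in the original equation:
  s = 16: sqrt(81) = 9, while -s + 7 = -9 — extraneous.
  s = 0: sqrt(49) = 7, while -s + 7 = 7 — valid.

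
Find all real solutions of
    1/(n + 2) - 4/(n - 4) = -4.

n = -2.2154 or n = 4.9654

Multiply both sides by (n + 2)(n - 4):
(n - 4) - 4(n + 2) = -4(n + 2)(n - 4).
Expand and collect terms: -4n^2 + 11n + 44 = 0.
By the quadratic formula, n = (-11 +/- sqrt(825)) / -8, so n ~= -2.2154 or n ~= 4.9654.
Neither value makes a denominator zero (n != -2, n != 4), so both are valid.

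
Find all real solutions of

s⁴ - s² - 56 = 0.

s = -2.8284 or s = 2.8284

Let u = s². The equation becomes u² - u - 56 = 0.
Factor: (u - 8)(u + 7) = 0, so u = 8 or u = -7.
s² = 8 gives s = ±2·√(2) ≈ ±2.8284.
s² = -7 < 0 has no real solution.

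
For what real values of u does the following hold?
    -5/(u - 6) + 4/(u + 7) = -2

Multiply both sides by (u - 6)(u + 7):
-5(u + 7) + 4(u - 6) = -2(u - 6)(u + 7).
Expand and collect terms: -2u^2 - u + 143 = 0.
By the quadratic formula, u = (1 +/- sqrt(1145)) / -4, so u ~= -8.7095 or u ~= 8.2095.
Neither value makes a denominator zero (u != 6, u != -7), so both are valid.

u = -8.7095 or u = 8.2095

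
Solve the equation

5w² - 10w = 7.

w = -0.5492 or w = 2.5492

Rearrange to standard form: 5w² - 10w - 7 = 0.
Discriminant: (-10)² − 4·5·(-7) = 240.
Quadratic formula: w = (10 ± √240) / 10.
So w = 1 + 2·√(15)/5 ≈ 2.5492 or w = 1 - 2·√(15)/5 ≈ -0.5492.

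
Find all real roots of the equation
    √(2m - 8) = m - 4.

m = 4 or m = 6

Square both sides: 2m - 8 = (m - 4)².
Expand and rearrange: m² - 10m + 24 = 0.
Solving gives m = 6 or m = 4.
Check each candidate in the original equation:
  m = 6: √(4) = 2, while m - 4 = 2 — valid.
  m = 4: √(0) = 0, while m - 4 = 0 — valid.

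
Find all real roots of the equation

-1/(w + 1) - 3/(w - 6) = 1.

Multiply both sides by (w + 1)(w - 6):
-(w - 6) - 3(w + 1) = (w + 1)(w - 6).
Expand and collect terms: w² - w - 9 = 0.
By the quadratic formula, w = (1 ± √37) / 2, so w ≈ 3.5414 or w ≈ -2.5414.
Neither value makes a denominator zero (w ≠ -1, w ≠ 6), so both are valid.

w = -2.5414 or w = 3.5414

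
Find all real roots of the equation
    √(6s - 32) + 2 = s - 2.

s = 6 or s = 8

Isolate the radical: √(6s - 32) = s - 4.
Square both sides: 6s - 32 = (s - 4)².
Expand and rearrange: s² - 14s + 48 = 0.
Solving gives s = 8 or s = 6.
Check each candidate in the original equation:
  s = 8: √(16) = 4, while s - 4 = 4 — valid.
  s = 6: √(4) = 2, while s - 4 = 2 — valid.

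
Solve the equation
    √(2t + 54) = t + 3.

Square both sides: 2t + 54 = (t + 3)².
Expand and rearrange: t² + 4t - 45 = 0.
Solving gives t = 5 or t = -9.
Check each candidate in the original equation:
  t = 5: √(64) = 8, while t + 3 = 8 — valid.
  t = -9: √(36) = 6, while t + 3 = -6 — extraneous.

t = 5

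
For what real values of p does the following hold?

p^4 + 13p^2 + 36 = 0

No real solutions.

Let u = p^2. The equation becomes u^2 + 13u + 36 = 0.
Factor: (u + 4)(u + 9) = 0, so u = -4 or u = -9.
p^2 = -4 < 0 has no real solution.
p^2 = -9 < 0 has no real solution.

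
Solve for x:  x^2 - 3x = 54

x = -6 or x = 9

Bring every term to one side: x^2 - 3x - 54 = 0.
Factor: (x - 9)(x + 6) = 0.
So x = 9 or x = -6.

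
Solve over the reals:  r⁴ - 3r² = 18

Let u = r². The equation becomes u² - 3u - 18 = 0.
Factor: (u - 6)(u + 3) = 0, so u = 6 or u = -3.
r² = 6 gives r = ±√(6) ≈ ±2.4495.
r² = -3 < 0 has no real solution.

r = -2.4495 or r = 2.4495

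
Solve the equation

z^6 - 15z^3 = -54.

Let u = z^3. The equation becomes u^2 - 15u + 54 = 0.
Factor: (u - 6)(u - 9) = 0, so u = 6 or u = 9.
z^3 = 6 gives z = (6)^(1/3) ~= 1.8171.
z^3 = 9 gives z = (9)^(1/3) ~= 2.0801.

z = 1.8171 or z = 2.0801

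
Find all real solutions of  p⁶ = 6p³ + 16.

Let u = p³. The equation becomes u² - 6u - 16 = 0.
Factor: (u + 2)(u - 8) = 0, so u = -2 or u = 8.
p³ = -2 gives p = -∛(2) ≈ -1.2599.
p³ = 8 gives p = 2.

p = -1.2599 or p = 2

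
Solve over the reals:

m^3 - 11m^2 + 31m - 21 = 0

m = 1 or m = 3 or m = 7

Possible rational roots are divisors of -21. Testing m = 3 gives 0, so (m - 3) is a factor.
Divide: m^3 - 11m^2 + 31m - 21 = (m - 3)(m^2 - 8m + 7).
Factor the quadratic: m = 7 or m = 1.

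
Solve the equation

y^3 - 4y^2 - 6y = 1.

Rearrange: y^3 - 4y^2 - 6y - 1 = 0.
Possible rational roots are divisors of -1. Testing y = -1 gives 0, so (y + 1) is a factor.
Divide: y^3 - 4y^2 - 6y - 1 = (y + 1)(y^2 - 5y - 1).
Apply the quadratic formula to y^2 - 5y - 1 = 0: y = (5 +/- sqrt(29))/2, i.e. y ~= 5.1926 or y ~= -0.1926.

y = -1 or y = -0.1926 or y = 5.1926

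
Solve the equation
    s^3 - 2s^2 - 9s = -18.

s = -3 or s = 2 or s = 3

Rearrange: s^3 - 2s^2 - 9s + 18 = 0.
Possible rational roots are divisors of 18. Testing s = 2 gives 0, so (s - 2) is a factor.
Divide: s^3 - 2s^2 - 9s + 18 = (s - 2)(s^2 - 9).
Factor the quadratic: s = 3 or s = -3.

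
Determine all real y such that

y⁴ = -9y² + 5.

Let u = y². The equation becomes u² + 9u - 5 = 0.
By the quadratic formula, u = -9/2 + √(101)/2 or u = -√(101)/2 - 9/2.
y² = -9/2 + √(101)/2 gives y = ±√(-9/2 + √(101)/2) ≈ ±0.7245.
y² = -√(101)/2 - 9/2 < 0 has no real solution.

y = -0.7245 or y = 0.7245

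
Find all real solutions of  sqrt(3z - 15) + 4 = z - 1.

Isolate the radical: sqrt(3z - 15) = z - 5.
Square both sides: 3z - 15 = (z - 5)^2.
Expand and rearrange: z^2 - 13z + 40 = 0.
Solving gives z = 8 or z = 5.
Check each candidate in the original equation:
  z = 8: sqrt(9) = 3, while z - 5 = 3 — valid.
  z = 5: sqrt(0) = 0, while z - 5 = 0 — valid.

z = 5 or z = 8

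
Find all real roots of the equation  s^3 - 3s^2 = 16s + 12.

s = -2 or s = -1 or s = 6

Rearrange: s^3 - 3s^2 - 16s - 12 = 0.
Possible rational roots are divisors of -12. Testing s = -2 gives 0, so (s + 2) is a factor.
Divide: s^3 - 3s^2 - 16s - 12 = (s + 2)(s^2 - 5s - 6).
Factor the quadratic: s = 6 or s = -1.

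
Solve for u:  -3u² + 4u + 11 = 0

u = -1.3609 or u = 2.6943

Discriminant: (4)² − 4·(-3)·11 = 148.
Quadratic formula: u = (-4 ± √148) / (-6).
So u = 2/3 - √(37)/3 ≈ -1.3609 or u = 2/3 + √(37)/3 ≈ 2.6943.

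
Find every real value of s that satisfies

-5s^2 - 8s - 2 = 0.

Discriminant: (-8)^2 - 4*(-5)*(-2) = 24.
Quadratic formula: s = (8 +/- sqrt(24)) / (-10).
So s = -4/5 - sqrt(6)/5 ~= -1.2899 or s = -4/5 + sqrt(6)/5 ~= -0.3101.

s = -1.2899 or s = -0.3101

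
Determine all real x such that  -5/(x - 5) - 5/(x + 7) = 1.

x = -13.8102 or x = 1.8102

Multiply both sides by (x - 5)(x + 7):
-5(x + 7) - 5(x - 5) = (x - 5)(x + 7).
Expand and collect terms: x² + 12x - 25 = 0.
By the quadratic formula, x = (-12 ± √244) / 2, so x ≈ 1.8102 or x ≈ -13.8102.
Neither value makes a denominator zero (x ≠ 5, x ≠ -7), so both are valid.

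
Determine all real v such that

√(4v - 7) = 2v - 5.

v = 4

Square both sides: 4v - 7 = (2v - 5)².
Expand and rearrange: 4v² - 24v + 32 = 0.
Solving gives v = 4 or v = 2.
Check each candidate in the original equation:
  v = 4: √(9) = 3, while 2v - 5 = 3 — valid.
  v = 2: √(1) = 1, while 2v - 5 = -1 — extraneous.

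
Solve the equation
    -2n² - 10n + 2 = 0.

n = -5.1926 or n = 0.1926

Discriminant: (-10)² − 4·(-2)·2 = 116.
Quadratic formula: n = (10 ± √116) / (-4).
So n = -√(29)/2 - 5/2 ≈ -5.1926 or n = -5/2 + √(29)/2 ≈ 0.1926.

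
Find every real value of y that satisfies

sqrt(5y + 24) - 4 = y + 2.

y = -4 or y = -3

Isolate the radical: sqrt(5y + 24) = y + 6.
Square both sides: 5y + 24 = (y + 6)^2.
Expand and rearrange: y^2 + 7y + 12 = 0.
Solving gives y = -3 or y = -4.
Check each candidate in the original equation:
  y = -3: sqrt(9) = 3, while y + 6 = 3 — valid.
  y = -4: sqrt(4) = 2, while y + 6 = 2 — valid.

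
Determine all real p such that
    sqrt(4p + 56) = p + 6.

p = 2

Square both sides: 4p + 56 = (p + 6)^2.
Expand and rearrange: p^2 + 8p - 20 = 0.
Solving gives p = 2 or p = -10.
Check each candidate in the original equation:
  p = 2: sqrt(64) = 8, while p + 6 = 8 — valid.
  p = -10: sqrt(16) = 4, while p + 6 = -4 — extraneous.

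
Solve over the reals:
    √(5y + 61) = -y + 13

y = 4

Square both sides: 5y + 61 = (-y + 13)².
Expand and rearrange: y² - 31y + 108 = 0.
Solving gives y = 27 or y = 4.
Check each candidate in the original equation:
  y = 27: √(196) = 14, while -y + 13 = -14 — extraneous.
  y = 4: √(81) = 9, while -y + 13 = 9 — valid.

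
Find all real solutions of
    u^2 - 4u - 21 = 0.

Factor: (u + 3)(u - 7) = 0.
So u = -3 or u = 7.

u = -3 or u = 7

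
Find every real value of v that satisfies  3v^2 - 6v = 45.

v = -3 or v = 5

Bring every term to one side: 3v^2 - 6v - 45 = 0.
Factor: 3(v + 3)(v - 5) = 0.
So v = -3 or v = 5.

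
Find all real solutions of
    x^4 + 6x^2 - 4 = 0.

Let u = x^2. The equation becomes u^2 + 6u - 4 = 0.
By the quadratic formula, u = -3 + sqrt(13) or u = -sqrt(13) - 3.
x^2 = -3 + sqrt(13) gives x = +/-sqrt(-3 + sqrt(13)) ~= +/-0.7782.
x^2 = -sqrt(13) - 3 < 0 has no real solution.

x = -0.7782 or x = 0.7782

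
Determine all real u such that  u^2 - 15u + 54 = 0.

u = 6 or u = 9

Factor: (u - 6)(u - 9) = 0.
So u = 6 or u = 9.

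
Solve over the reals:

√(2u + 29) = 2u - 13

Square both sides: 2u + 29 = (2u - 13)².
Expand and rearrange: 4u² - 54u + 140 = 0.
Solving gives u = 10 or u = 3.5.
Check each candidate in the original equation:
  u = 10: √(49) = 7, while 2u - 13 = 7 — valid.
  u = 3.5: √(36) = 6, while 2u - 13 = -6 — extraneous.

u = 10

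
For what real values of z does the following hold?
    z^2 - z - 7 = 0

z = -2.1926 or z = 3.1926

Discriminant: (-1)^2 - 4*1*(-7) = 29.
Quadratic formula: z = (1 +/- sqrt(29)) / 2.
So z = 1/2 + sqrt(29)/2 ~= 3.1926 or z = 1/2 - sqrt(29)/2 ~= -2.1926.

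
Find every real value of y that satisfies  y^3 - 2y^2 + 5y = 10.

Rearrange: y^3 - 2y^2 + 5y - 10 = 0.
Possible rational roots are divisors of -10. Testing y = 2 gives 0, so (y - 2) is a factor.
Divide: y^3 - 2y^2 + 5y - 10 = (y - 2)(y^2 + 5).
The quadratic y^2 + 5 has discriminant -20 < 0, so no further real roots.

y = 2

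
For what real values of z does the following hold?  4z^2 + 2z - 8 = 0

z = -1.6861 or z = 1.1861

Discriminant: (2)^2 - 4*4*(-8) = 132.
Quadratic formula: z = (-2 +/- sqrt(132)) / 8.
So z = -1/4 + sqrt(33)/4 ~= 1.1861 or z = -sqrt(33)/4 - 1/4 ~= -1.6861.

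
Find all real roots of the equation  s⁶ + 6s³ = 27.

Let u = s³. The equation becomes u² + 6u - 27 = 0.
Factor: (u + 9)(u - 3) = 0, so u = -9 or u = 3.
s³ = -9 gives s = -∛(9) ≈ -2.0801.
s³ = 3 gives s = ∛(3) ≈ 1.4422.

s = -2.0801 or s = 1.4422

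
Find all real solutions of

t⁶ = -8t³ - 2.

t = -1.9782 or t = -0.6369

Let u = t³. The equation becomes u² + 8u + 2 = 0.
By the quadratic formula, u = -4 + √(14) or u = -4 - √(14).
t³ = -4 + √(14) gives t = -∛(4 - √(14)) ≈ -0.6369.
t³ = -4 - √(14) gives t = -∛(√(14) + 4) ≈ -1.9782.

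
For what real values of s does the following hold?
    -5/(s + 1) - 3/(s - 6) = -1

Multiply both sides by (s + 1)(s - 6):
-5(s - 6) - 3(s + 1) = -(s + 1)(s - 6).
Expand and collect terms: -s² + 13s - 21 = 0.
By the quadratic formula, s = (-13 ± √85) / -2, so s ≈ 1.8902 or s ≈ 11.1098.
Neither value makes a denominator zero (s ≠ -1, s ≠ 6), so both are valid.

s = 1.8902 or s = 11.1098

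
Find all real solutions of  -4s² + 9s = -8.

s = -0.6821 or s = 2.9321

Rearrange to standard form: -4s² + 9s + 8 = 0.
Discriminant: (9)² − 4·(-4)·8 = 209.
Quadratic formula: s = (-9 ± √209) / (-8).
So s = 9/8 - √(209)/8 ≈ -0.6821 or s = 9/8 + √(209)/8 ≈ 2.9321.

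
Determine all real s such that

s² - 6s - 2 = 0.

Discriminant: (-6)² − 4·1·(-2) = 44.
Quadratic formula: s = (6 ± √44) / 2.
So s = 3 + √(11) ≈ 6.3166 or s = 3 - √(11) ≈ -0.3166.

s = -0.3166 or s = 6.3166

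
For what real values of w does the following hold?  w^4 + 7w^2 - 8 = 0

w = -1 or w = 1

Let u = w^2. The equation becomes u^2 + 7u - 8 = 0.
Factor: (u - 1)(u + 8) = 0, so u = 1 or u = -8.
w^2 = 1 gives w = +/-1.
w^2 = -8 < 0 has no real solution.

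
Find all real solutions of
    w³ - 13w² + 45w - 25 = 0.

Possible rational roots are divisors of -25. Testing w = 5 gives 0, so (w - 5) is a factor.
Divide: w³ - 13w² + 45w - 25 = (w - 5)(w² - 8w + 5).
Apply the quadratic formula to w² - 8w + 5 = 0: w = (8 ± √44)/2, i.e. w ≈ 7.3166 or w ≈ 0.6834.

w = 0.6834 or w = 5 or w = 7.3166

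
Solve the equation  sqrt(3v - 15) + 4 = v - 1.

Isolate the radical: sqrt(3v - 15) = v - 5.
Square both sides: 3v - 15 = (v - 5)^2.
Expand and rearrange: v^2 - 13v + 40 = 0.
Solving gives v = 8 or v = 5.
Check each candidate in the original equation:
  v = 8: sqrt(9) = 3, while v - 5 = 3 — valid.
  v = 5: sqrt(0) = 0, while v - 5 = 0 — valid.

v = 5 or v = 8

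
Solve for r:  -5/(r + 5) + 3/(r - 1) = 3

Multiply both sides by (r + 5)(r - 1):
-5(r - 1) + 3(r + 5) = 3(r + 5)(r - 1).
Expand and collect terms: 3r^2 + 14r - 35 = 0.
By the quadratic formula, r = (-14 +/- sqrt(616)) / 6, so r ~= 1.8032 or r ~= -6.4699.
Neither value makes a denominator zero (r != -5, r != 1), so both are valid.

r = -6.4699 or r = 1.8032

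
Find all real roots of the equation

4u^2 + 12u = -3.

Rearrange to standard form: 4u^2 + 12u + 3 = 0.
Discriminant: (12)^2 - 4*4*3 = 96.
Quadratic formula: u = (-12 +/- sqrt(96)) / 8.
So u = -3/2 + sqrt(6)/2 ~= -0.2753 or u = -3/2 - sqrt(6)/2 ~= -2.7247.

u = -2.7247 or u = -0.2753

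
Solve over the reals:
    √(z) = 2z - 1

Square both sides: z = (2z - 1)².
Expand and rearrange: 4z² - 5z + 1 = 0.
Solving gives z = 1 or z = 0.25.
Check each candidate in the original equation:
  z = 1: √(1) = 1, while 2z - 1 = 1 — valid.
  z = 0.25: √(0.25) = 0.5, while 2z - 1 = -0.5 — extraneous.

z = 1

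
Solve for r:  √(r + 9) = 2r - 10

r = 7

Square both sides: r + 9 = (2r - 10)².
Expand and rearrange: 4r² - 41r + 91 = 0.
Solving gives r = 7 or r = 3.25.
Check each candidate in the original equation:
  r = 7: √(16) = 4, while 2r - 10 = 4 — valid.
  r = 3.25: √(12.25) = 3.5, while 2r - 10 = -3.5 — extraneous.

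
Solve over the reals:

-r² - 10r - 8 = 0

r = -9.1231 or r = -0.8769

Discriminant: (-10)² − 4·(-1)·(-8) = 68.
Quadratic formula: r = (10 ± √68) / (-2).
So r = -5 - √(17) ≈ -9.1231 or r = -5 + √(17) ≈ -0.8769.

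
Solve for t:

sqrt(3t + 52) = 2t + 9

Square both sides: 3t + 52 = (2t + 9)^2.
Expand and rearrange: 4t^2 + 33t + 29 = 0.
Solving gives t = -1 or t = -7.25.
Check each candidate in the original equation:
  t = -1: sqrt(49) = 7, while 2t + 9 = 7 — valid.
  t = -7.25: sqrt(30.25) = 5.5, while 2t + 9 = -5.5 — extraneous.

t = -1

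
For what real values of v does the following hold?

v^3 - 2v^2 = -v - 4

Rearrange: v^3 - 2v^2 + v + 4 = 0.
Possible rational roots are divisors of 4. Testing v = -1 gives 0, so (v + 1) is a factor.
Divide: v^3 - 2v^2 + v + 4 = (v + 1)(v^2 - 3v + 4).
The quadratic v^2 - 3v + 4 has discriminant -7 < 0, so no further real roots.

v = -1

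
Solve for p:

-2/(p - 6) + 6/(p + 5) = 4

p = -3.4159 or p = 5.4159

Multiply both sides by (p - 6)(p + 5):
-2(p + 5) + 6(p - 6) = 4(p - 6)(p + 5).
Expand and collect terms: 4p² - 8p - 74 = 0.
By the quadratic formula, p = (8 ± √1248) / 8, so p ≈ 5.4159 or p ≈ -3.4159.
Neither value makes a denominator zero (p ≠ 6, p ≠ -5), so both are valid.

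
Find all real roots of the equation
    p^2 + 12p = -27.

Bring every term to one side: p^2 + 12p + 27 = 0.
Factor: (p + 9)(p + 3) = 0.
So p = -9 or p = -3.

p = -9 or p = -3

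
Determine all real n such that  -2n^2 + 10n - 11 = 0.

n = 1.634 or n = 3.366

Discriminant: (10)^2 - 4*(-2)*(-11) = 12.
Quadratic formula: n = (-10 +/- sqrt(12)) / (-4).
So n = 5/2 - sqrt(3)/2 ~= 1.634 or n = sqrt(3)/2 + 5/2 ~= 3.366.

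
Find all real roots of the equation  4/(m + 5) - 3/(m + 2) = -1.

Multiply both sides by (m + 5)(m + 2):
4(m + 2) - 3(m + 5) = -(m + 5)(m + 2).
Expand and collect terms: -m² - 8m - 3 = 0.
By the quadratic formula, m = (8 ± √52) / -2, so m ≈ -7.6056 or m ≈ -0.3944.
Neither value makes a denominator zero (m ≠ -5, m ≠ -2), so both are valid.

m = -7.6056 or m = -0.3944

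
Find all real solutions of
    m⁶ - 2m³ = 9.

Let u = m³. The equation becomes u² - 2u - 9 = 0.
By the quadratic formula, u = 1 + √(10) or u = 1 - √(10).
m³ = 1 + √(10) gives m = ∛(1 + √(10)) ≈ 1.6086.
m³ = 1 - √(10) gives m = -∛(-1 + √(10)) ≈ -1.2931.

m = -1.2931 or m = 1.6086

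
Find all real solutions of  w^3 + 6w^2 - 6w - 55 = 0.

Possible rational roots are divisors of -55. Testing w = -5 gives 0, so (w + 5) is a factor.
Divide: w^3 + 6w^2 - 6w - 55 = (w + 5)(w^2 + w - 11).
Apply the quadratic formula to w^2 + w - 11 = 0: w = (-1 +/- sqrt(45))/2, i.e. w ~= 2.8541 or w ~= -3.8541.

w = -5 or w = -3.8541 or w = 2.8541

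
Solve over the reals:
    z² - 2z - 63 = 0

Factor: (z + 7)(z - 9) = 0.
So z = -7 or z = 9.

z = -7 or z = 9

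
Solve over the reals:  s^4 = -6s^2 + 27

Let u = s^2. The equation becomes u^2 + 6u - 27 = 0.
Factor: (u + 9)(u - 3) = 0, so u = -9 or u = 3.
s^2 = -9 < 0 has no real solution.
s^2 = 3 gives s = +/-sqrt(3) ~= +/-1.7321.

s = -1.7321 or s = 1.7321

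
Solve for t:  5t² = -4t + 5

t = -1.477 or t = 0.677

Rearrange to standard form: 5t² + 4t - 5 = 0.
Discriminant: (4)² − 4·5·(-5) = 116.
Quadratic formula: t = (-4 ± √116) / 10.
So t = -2/5 + √(29)/5 ≈ 0.677 or t = -√(29)/5 - 2/5 ≈ -1.477.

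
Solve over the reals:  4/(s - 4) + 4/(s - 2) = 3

s = 2.6667 or s = 6

Multiply both sides by (s - 4)(s - 2):
4(s - 2) + 4(s - 4) = 3(s - 4)(s - 2).
Expand and collect terms: 3s^2 - 26s + 48 = 0.
Factor or apply the quadratic formula: s = 6 or s = 2.6667.
Neither value makes a denominator zero (s != 4, s != 2), so both are valid.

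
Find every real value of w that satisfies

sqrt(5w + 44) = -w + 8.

Square both sides: 5w + 44 = (-w + 8)^2.
Expand and rearrange: w^2 - 21w + 20 = 0.
Solving gives w = 20 or w = 1.
Check each candidate in the original equation:
  w = 20: sqrt(144) = 12, while -w + 8 = -12 — extraneous.
  w = 1: sqrt(49) = 7, while -w + 8 = 7 — valid.

w = 1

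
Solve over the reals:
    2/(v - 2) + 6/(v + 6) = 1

Multiply both sides by (v - 2)(v + 6):
2(v + 6) + 6(v - 2) = (v - 2)(v + 6).
Expand and collect terms: v^2 - 4v - 12 = 0.
Factor or apply the quadratic formula: v = 6 or v = -2.
Neither value makes a denominator zero (v != 2, v != -6), so both are valid.

v = -2 or v = 6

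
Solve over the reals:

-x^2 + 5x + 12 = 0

Discriminant: (5)^2 - 4*(-1)*12 = 73.
Quadratic formula: x = (-5 +/- sqrt(73)) / (-2).
So x = 5/2 - sqrt(73)/2 ~= -1.772 or x = 5/2 + sqrt(73)/2 ~= 6.772.

x = -1.772 or x = 6.772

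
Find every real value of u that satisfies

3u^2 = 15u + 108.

u = -4 or u = 9

Bring every term to one side: 3u^2 - 15u - 108 = 0.
Factor: 3(u + 4)(u - 9) = 0.
So u = -4 or u = 9.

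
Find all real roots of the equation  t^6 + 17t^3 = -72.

t = -2.0801 or t = -2

Let u = t^3. The equation becomes u^2 + 17u + 72 = 0.
Factor: (u + 8)(u + 9) = 0, so u = -8 or u = -9.
t^3 = -8 gives t = -2.
t^3 = -9 gives t = -(9)^(1/3) ~= -2.0801.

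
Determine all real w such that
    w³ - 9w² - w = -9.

Rearrange: w³ - 9w² - w + 9 = 0.
Possible rational roots are divisors of 9. Testing w = 1 gives 0, so (w - 1) is a factor.
Divide: w³ - 9w² - w + 9 = (w - 1)(w² - 8w - 9).
Factor the quadratic: w = 9 or w = -1.

w = -1 or w = 1 or w = 9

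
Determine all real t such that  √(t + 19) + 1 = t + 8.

Isolate the radical: √(t + 19) = t + 7.
Square both sides: t + 19 = (t + 7)².
Expand and rearrange: t² + 13t + 30 = 0.
Solving gives t = -3 or t = -10.
Check each candidate in the original equation:
  t = -3: √(16) = 4, while t + 7 = 4 — valid.
  t = -10: √(9) = 3, while t + 7 = -3 — extraneous.

t = -3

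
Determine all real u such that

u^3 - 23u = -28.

Rearrange: u^3 - 23u + 28 = 0.
Possible rational roots are divisors of 28. Testing u = 4 gives 0, so (u - 4) is a factor.
Divide: u^3 - 23u + 28 = (u - 4)(u^2 + 4u - 7).
Apply the quadratic formula to u^2 + 4u - 7 = 0: u = (-4 +/- sqrt(44))/2, i.e. u ~= 1.3166 or u ~= -5.3166.

u = -5.3166 or u = 1.3166 or u = 4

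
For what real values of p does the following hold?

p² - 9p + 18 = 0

Factor: (p - 6)(p - 3) = 0.
So p = 6 or p = 3.

p = 3 or p = 6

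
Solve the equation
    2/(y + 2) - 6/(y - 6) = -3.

Multiply both sides by (y + 2)(y - 6):
2(y - 6) - 6(y + 2) = -3(y + 2)(y - 6).
Expand and collect terms: -3y² + 16y + 60 = 0.
By the quadratic formula, y = (-16 ± √976) / -6, so y ≈ -2.5402 or y ≈ 7.8735.
Neither value makes a denominator zero (y ≠ -2, y ≠ 6), so both are valid.

y = -2.5402 or y = 7.8735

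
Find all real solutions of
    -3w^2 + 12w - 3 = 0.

w = 0.2679 or w = 3.7321

Discriminant: (12)^2 - 4*(-3)*(-3) = 108.
Quadratic formula: w = (-12 +/- sqrt(108)) / (-6).
So w = 2 - sqrt(3) ~= 0.2679 or w = sqrt(3) + 2 ~= 3.7321.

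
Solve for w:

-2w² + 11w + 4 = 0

Discriminant: (11)² − 4·(-2)·4 = 153.
Quadratic formula: w = (-11 ± √153) / (-4).
So w = 11/4 - 3·√(17)/4 ≈ -0.3423 or w = 11/4 + 3·√(17)/4 ≈ 5.8423.

w = -0.3423 or w = 5.8423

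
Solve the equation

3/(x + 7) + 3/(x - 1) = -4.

x = -7.8197 or x = 0.3197

Multiply both sides by (x + 7)(x - 1):
3(x - 1) + 3(x + 7) = -4(x + 7)(x - 1).
Expand and collect terms: -4x^2 - 30x + 10 = 0.
By the quadratic formula, x = (30 +/- sqrt(1060)) / -8, so x ~= -7.8197 or x ~= 0.3197.
Neither value makes a denominator zero (x != -7, x != 1), so both are valid.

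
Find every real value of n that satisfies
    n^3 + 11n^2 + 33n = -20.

Rearrange: n^3 + 11n^2 + 33n + 20 = 0.
Possible rational roots are divisors of 20. Testing n = -4 gives 0, so (n + 4) is a factor.
Divide: n^3 + 11n^2 + 33n + 20 = (n + 4)(n^2 + 7n + 5).
Apply the quadratic formula to n^2 + 7n + 5 = 0: n = (-7 +/- sqrt(29))/2, i.e. n ~= -0.8074 or n ~= -6.1926.

n = -6.1926 or n = -4 or n = -0.8074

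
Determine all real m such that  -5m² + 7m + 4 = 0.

Discriminant: (7)² − 4·(-5)·4 = 129.
Quadratic formula: m = (-7 ± √129) / (-10).
So m = 7/10 - √(129)/10 ≈ -0.4358 or m = 7/10 + √(129)/10 ≈ 1.8358.

m = -0.4358 or m = 1.8358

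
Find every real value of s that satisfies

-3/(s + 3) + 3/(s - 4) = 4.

s = -3.6833 or s = 4.6833

Multiply both sides by (s + 3)(s - 4):
-3(s - 4) + 3(s + 3) = 4(s + 3)(s - 4).
Expand and collect terms: 4s^2 - 4s - 69 = 0.
By the quadratic formula, s = (4 +/- sqrt(1120)) / 8, so s ~= 4.6833 or s ~= -3.6833.
Neither value makes a denominator zero (s != -3, s != 4), so both are valid.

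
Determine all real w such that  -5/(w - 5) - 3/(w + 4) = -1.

w = -2.2268 or w = 11.2268

Multiply both sides by (w - 5)(w + 4):
-5(w + 4) - 3(w - 5) = -(w - 5)(w + 4).
Expand and collect terms: -w² + 9w + 25 = 0.
By the quadratic formula, w = (-9 ± √181) / -2, so w ≈ -2.2268 or w ≈ 11.2268.
Neither value makes a denominator zero (w ≠ 5, w ≠ -4), so both are valid.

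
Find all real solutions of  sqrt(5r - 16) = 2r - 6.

Square both sides: 5r - 16 = (2r - 6)^2.
Expand and rearrange: 4r^2 - 29r + 52 = 0.
Solving gives r = 4 or r = 3.25.
Check each candidate in the original equation:
  r = 4: sqrt(4) = 2, while 2r - 6 = 2 — valid.
  r = 3.25: sqrt(0.25) = 0.5, while 2r - 6 = 0.5 — valid.

r = 3.25 or r = 4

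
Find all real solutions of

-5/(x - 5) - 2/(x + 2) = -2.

Multiply both sides by (x - 5)(x + 2):
-5(x + 2) - 2(x - 5) = -2(x - 5)(x + 2).
Expand and collect terms: -2x^2 + 13x + 20 = 0.
By the quadratic formula, x = (-13 +/- sqrt(329)) / -4, so x ~= -1.2846 or x ~= 7.7846.
Neither value makes a denominator zero (x != 5, x != -2), so both are valid.

x = -1.2846 or x = 7.7846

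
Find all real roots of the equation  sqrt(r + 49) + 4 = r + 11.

r = 0

Isolate the radical: sqrt(r + 49) = r + 7.
Square both sides: r + 49 = (r + 7)^2.
Expand and rearrange: r^2 + 13r = 0.
Solving gives r = 0 or r = -13.
Check each candidate in the original equation:
  r = 0: sqrt(49) = 7, while r + 7 = 7 — valid.
  r = -13: sqrt(36) = 6, while r + 7 = -6 — extraneous.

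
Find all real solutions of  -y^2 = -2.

Rearrange to standard form: -y^2 + 2 = 0.
Discriminant: (0)^2 - 4*(-1)*2 = 8.
Quadratic formula: y = (0 +/- sqrt(8)) / (-2).
So y = -sqrt(2) ~= -1.4142 or y = sqrt(2) ~= 1.4142.

y = -1.4142 or y = 1.4142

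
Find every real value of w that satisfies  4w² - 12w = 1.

Rearrange to standard form: 4w² - 12w - 1 = 0.
Discriminant: (-12)² − 4·4·(-1) = 160.
Quadratic formula: w = (12 ± √160) / 8.
So w = 3/2 + √(10)/2 ≈ 3.0811 or w = 3/2 - √(10)/2 ≈ -0.0811.

w = -0.0811 or w = 3.0811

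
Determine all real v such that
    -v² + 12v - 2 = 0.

Discriminant: (12)² − 4·(-1)·(-2) = 136.
Quadratic formula: v = (-12 ± √136) / (-2).
So v = 6 - √(34) ≈ 0.169 or v = √(34) + 6 ≈ 11.831.

v = 0.169 or v = 11.831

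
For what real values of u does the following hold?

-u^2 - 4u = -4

Rearrange to standard form: -u^2 - 4u + 4 = 0.
Discriminant: (-4)^2 - 4*(-1)*4 = 32.
Quadratic formula: u = (4 +/- sqrt(32)) / (-2).
So u = -2*sqrt(2) - 2 ~= -4.8284 or u = -2 + 2*sqrt(2) ~= 0.8284.

u = -4.8284 or u = 0.8284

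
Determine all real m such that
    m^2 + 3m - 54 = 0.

m = -9 or m = 6

Factor: (m + 9)(m - 6) = 0.
So m = -9 or m = 6.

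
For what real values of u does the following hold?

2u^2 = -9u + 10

Rearrange to standard form: 2u^2 + 9u - 10 = 0.
Discriminant: (9)^2 - 4*2*(-10) = 161.
Quadratic formula: u = (-9 +/- sqrt(161)) / 4.
So u = -9/4 + sqrt(161)/4 ~= 0.9221 or u = -sqrt(161)/4 - 9/4 ~= -5.4221.

u = -5.4221 or u = 0.9221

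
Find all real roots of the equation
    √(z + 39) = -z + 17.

z = 10

Square both sides: z + 39 = (-z + 17)².
Expand and rearrange: z² - 35z + 250 = 0.
Solving gives z = 25 or z = 10.
Check each candidate in the original equation:
  z = 25: √(64) = 8, while -z + 17 = -8 — extraneous.
  z = 10: √(49) = 7, while -z + 17 = 7 — valid.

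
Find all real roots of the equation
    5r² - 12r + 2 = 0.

r = 0.1802 or r = 2.2198

Discriminant: (-12)² − 4·5·2 = 104.
Quadratic formula: r = (12 ± √104) / 10.
So r = √(26)/5 + 6/5 ≈ 2.2198 or r = 6/5 - √(26)/5 ≈ 0.1802.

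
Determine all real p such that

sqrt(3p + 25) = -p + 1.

p = -3

Square both sides: 3p + 25 = (-p + 1)^2.
Expand and rearrange: p^2 - 5p - 24 = 0.
Solving gives p = 8 or p = -3.
Check each candidate in the original equation:
  p = 8: sqrt(49) = 7, while -p + 1 = -7 — extraneous.
  p = -3: sqrt(16) = 4, while -p + 1 = 4 — valid.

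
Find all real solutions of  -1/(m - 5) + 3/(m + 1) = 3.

m = 0.0726 or m = 4.5941

Multiply both sides by (m - 5)(m + 1):
-(m + 1) + 3(m - 5) = 3(m - 5)(m + 1).
Expand and collect terms: 3m^2 - 14m + 1 = 0.
By the quadratic formula, m = (14 +/- sqrt(184)) / 6, so m ~= 4.5941 or m ~= 0.0726.
Neither value makes a denominator zero (m != 5, m != -1), so both are valid.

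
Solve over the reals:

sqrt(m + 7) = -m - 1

m = -3

Square both sides: m + 7 = (-m - 1)^2.
Expand and rearrange: m^2 + m - 6 = 0.
Solving gives m = 2 or m = -3.
Check each candidate in the original equation:
  m = 2: sqrt(9) = 3, while -m - 1 = -3 — extraneous.
  m = -3: sqrt(4) = 2, while -m - 1 = 2 — valid.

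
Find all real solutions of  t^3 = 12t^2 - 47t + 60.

Rearrange: t^3 - 12t^2 + 47t - 60 = 0.
Possible rational roots are divisors of -60. Testing t = 5 gives 0, so (t - 5) is a factor.
Divide: t^3 - 12t^2 + 47t - 60 = (t - 5)(t^2 - 7t + 12).
Factor the quadratic: t = 4 or t = 3.

t = 3 or t = 4 or t = 5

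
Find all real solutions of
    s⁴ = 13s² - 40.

s = -2.8284 or s = -2.2361 or s = 2.2361 or s = 2.8284

Let u = s². The equation becomes u² - 13u + 40 = 0.
Factor: (u - 8)(u - 5) = 0, so u = 8 or u = 5.
s² = 8 gives s = ±2·√(2) ≈ ±2.8284.
s² = 5 gives s = ±√(5) ≈ ±2.2361.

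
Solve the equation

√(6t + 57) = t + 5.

t = 4

Square both sides: 6t + 57 = (t + 5)².
Expand and rearrange: t² + 4t - 32 = 0.
Solving gives t = 4 or t = -8.
Check each candidate in the original equation:
  t = 4: √(81) = 9, while t + 5 = 9 — valid.
  t = -8: √(9) = 3, while t + 5 = -3 — extraneous.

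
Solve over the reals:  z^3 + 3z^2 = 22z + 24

z = -6 or z = -1 or z = 4

Rearrange: z^3 + 3z^2 - 22z - 24 = 0.
Possible rational roots are divisors of -24. Testing z = 4 gives 0, so (z - 4) is a factor.
Divide: z^3 + 3z^2 - 22z - 24 = (z - 4)(z^2 + 7z + 6).
Factor the quadratic: z = -1 or z = -6.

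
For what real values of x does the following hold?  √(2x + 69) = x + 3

Square both sides: 2x + 69 = (x + 3)².
Expand and rearrange: x² + 4x - 60 = 0.
Solving gives x = 6 or x = -10.
Check each candidate in the original equation:
  x = 6: √(81) = 9, while x + 3 = 9 — valid.
  x = -10: √(49) = 7, while x + 3 = -7 — extraneous.

x = 6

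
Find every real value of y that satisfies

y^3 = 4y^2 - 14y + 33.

y = 3

Rearrange: y^3 - 4y^2 + 14y - 33 = 0.
Possible rational roots are divisors of -33. Testing y = 3 gives 0, so (y - 3) is a factor.
Divide: y^3 - 4y^2 + 14y - 33 = (y - 3)(y^2 - y + 11).
The quadratic y^2 - y + 11 has discriminant -43 < 0, so no further real roots.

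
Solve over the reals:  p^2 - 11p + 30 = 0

Factor: (p - 5)(p - 6) = 0.
So p = 5 or p = 6.

p = 5 or p = 6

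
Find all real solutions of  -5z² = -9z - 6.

z = -0.5177 or z = 2.3177

Rearrange to standard form: -5z² + 9z + 6 = 0.
Discriminant: (9)² − 4·(-5)·6 = 201.
Quadratic formula: z = (-9 ± √201) / (-10).
So z = 9/10 - √(201)/10 ≈ -0.5177 or z = 9/10 + √(201)/10 ≈ 2.3177.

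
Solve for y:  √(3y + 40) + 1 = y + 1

Isolate the radical: √(3y + 40) = y.
Square both sides: 3y + 40 = (y)².
Expand and rearrange: y² - 3y - 40 = 0.
Solving gives y = 8 or y = -5.
Check each candidate in the original equation:
  y = 8: √(64) = 8, while y = 8 — valid.
  y = -5: √(25) = 5, while y = -5 — extraneous.

y = 8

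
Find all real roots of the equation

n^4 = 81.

Let u = n^2. The equation becomes u^2 - 81 = 0.
Factor: (u - 9)(u + 9) = 0, so u = 9 or u = -9.
n^2 = 9 gives n = +/-3.
n^2 = -9 < 0 has no real solution.

n = -3 or n = 3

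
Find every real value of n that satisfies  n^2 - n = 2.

Bring every term to one side: n^2 - n - 2 = 0.
Factor: (n + 1)(n - 2) = 0.
So n = -1 or n = 2.

n = -1 or n = 2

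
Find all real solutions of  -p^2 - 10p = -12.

p = -11.0828 or p = 1.0828

Rearrange to standard form: -p^2 - 10p + 12 = 0.
Discriminant: (-10)^2 - 4*(-1)*12 = 148.
Quadratic formula: p = (10 +/- sqrt(148)) / (-2).
So p = -sqrt(37) - 5 ~= -11.0828 or p = -5 + sqrt(37) ~= 1.0828.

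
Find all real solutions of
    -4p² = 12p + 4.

Rearrange to standard form: -4p² - 12p - 4 = 0.
Discriminant: (-12)² − 4·(-4)·(-4) = 80.
Quadratic formula: p = (12 ± √80) / (-8).
So p = -3/2 - √(5)/2 ≈ -2.618 or p = -3/2 + √(5)/2 ≈ -0.382.

p = -2.618 or p = -0.382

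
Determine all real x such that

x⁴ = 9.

x = -1.7321 or x = 1.7321

Let u = x². The equation becomes u² - 9 = 0.
Factor: (u + 3)(u - 3) = 0, so u = -3 or u = 3.
x² = -3 < 0 has no real solution.
x² = 3 gives x = ±√(3) ≈ ±1.7321.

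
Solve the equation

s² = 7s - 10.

Bring every term to one side: s² - 7s + 10 = 0.
Factor: (s - 2)(s - 5) = 0.
So s = 2 or s = 5.

s = 2 or s = 5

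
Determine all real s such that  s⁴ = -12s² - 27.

Let u = s². The equation becomes u² + 12u + 27 = 0.
Factor: (u + 9)(u + 3) = 0, so u = -9 or u = -3.
s² = -9 < 0 has no real solution.
s² = -3 < 0 has no real solution.

No real solutions.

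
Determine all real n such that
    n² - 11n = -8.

Rearrange to standard form: n² - 11n + 8 = 0.
Discriminant: (-11)² − 4·1·8 = 89.
Quadratic formula: n = (11 ± √89) / 2.
So n = √(89)/2 + 11/2 ≈ 10.217 or n = 11/2 - √(89)/2 ≈ 0.783.

n = 0.783 or n = 10.217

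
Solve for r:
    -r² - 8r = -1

r = -8.1231 or r = 0.1231

Rearrange to standard form: -r² - 8r + 1 = 0.
Discriminant: (-8)² − 4·(-1)·1 = 68.
Quadratic formula: r = (8 ± √68) / (-2).
So r = -√(17) - 4 ≈ -8.1231 or r = -4 + √(17) ≈ 0.1231.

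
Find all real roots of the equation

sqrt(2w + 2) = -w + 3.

w = 1

Square both sides: 2w + 2 = (-w + 3)^2.
Expand and rearrange: w^2 - 8w + 7 = 0.
Solving gives w = 7 or w = 1.
Check each candidate in the original equation:
  w = 7: sqrt(16) = 4, while -w + 3 = -4 — extraneous.
  w = 1: sqrt(4) = 2, while -w + 3 = 2 — valid.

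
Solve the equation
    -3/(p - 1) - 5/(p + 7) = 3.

p = -8.8549 or p = 0.1882

Multiply both sides by (p - 1)(p + 7):
-3(p + 7) - 5(p - 1) = 3(p - 1)(p + 7).
Expand and collect terms: 3p^2 + 26p - 5 = 0.
By the quadratic formula, p = (-26 +/- sqrt(736)) / 6, so p ~= 0.1882 or p ~= -8.8549.
Neither value makes a denominator zero (p != 1, p != -7), so both are valid.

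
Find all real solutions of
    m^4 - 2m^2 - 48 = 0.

m = -2.8284 or m = 2.8284

Let u = m^2. The equation becomes u^2 - 2u - 48 = 0.
Factor: (u - 8)(u + 6) = 0, so u = 8 or u = -6.
m^2 = 8 gives m = +/-2*sqrt(2) ~= +/-2.8284.
m^2 = -6 < 0 has no real solution.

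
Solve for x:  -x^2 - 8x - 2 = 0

x = -7.7417 or x = -0.2583

Discriminant: (-8)^2 - 4*(-1)*(-2) = 56.
Quadratic formula: x = (8 +/- sqrt(56)) / (-2).
So x = -4 - sqrt(14) ~= -7.7417 or x = -4 + sqrt(14) ~= -0.2583.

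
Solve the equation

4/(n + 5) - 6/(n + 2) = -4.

Multiply both sides by (n + 5)(n + 2):
4(n + 2) - 6(n + 5) = -4(n + 5)(n + 2).
Expand and collect terms: -4n^2 - 26n - 18 = 0.
By the quadratic formula, n = (26 +/- sqrt(388)) / -8, so n ~= -5.7122 or n ~= -0.7878.
Neither value makes a denominator zero (n != -5, n != -2), so both are valid.

n = -5.7122 or n = -0.7878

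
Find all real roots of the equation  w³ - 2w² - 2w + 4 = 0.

Possible rational roots are divisors of 4. Testing w = 2 gives 0, so (w - 2) is a factor.
Divide: w³ - 2w² - 2w + 4 = (w - 2)(w² - 2).
Apply the quadratic formula to w² - 2 = 0: w = (0 ± √8)/2, i.e. w ≈ 1.4142 or w ≈ -1.4142.

w = -1.4142 or w = 1.4142 or w = 2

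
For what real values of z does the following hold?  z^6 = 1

z = -1 or z = 1

Let u = z^3. The equation becomes u^2 - 1 = 0.
Factor: (u + 1)(u - 1) = 0, so u = -1 or u = 1.
z^3 = -1 gives z = -1.
z^3 = 1 gives z = 1.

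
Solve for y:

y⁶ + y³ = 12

Let u = y³. The equation becomes u² + u - 12 = 0.
Factor: (u + 4)(u - 3) = 0, so u = -4 or u = 3.
y³ = -4 gives y = -∛(4) ≈ -1.5874.
y³ = 3 gives y = ∛(3) ≈ 1.4422.

y = -1.5874 or y = 1.4422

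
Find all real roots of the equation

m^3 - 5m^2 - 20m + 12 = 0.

Possible rational roots are divisors of 12. Testing m = -3 gives 0, so (m + 3) is a factor.
Divide: m^3 - 5m^2 - 20m + 12 = (m + 3)(m^2 - 8m + 4).
Apply the quadratic formula to m^2 - 8m + 4 = 0: m = (8 +/- sqrt(48))/2, i.e. m ~= 7.4641 or m ~= 0.5359.

m = -3 or m = 0.5359 or m = 7.4641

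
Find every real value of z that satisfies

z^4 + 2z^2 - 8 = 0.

Let u = z^2. The equation becomes u^2 + 2u - 8 = 0.
Factor: (u + 4)(u - 2) = 0, so u = -4 or u = 2.
z^2 = -4 < 0 has no real solution.
z^2 = 2 gives z = +/-sqrt(2) ~= +/-1.4142.

z = -1.4142 or z = 1.4142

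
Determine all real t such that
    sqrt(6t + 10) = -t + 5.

Square both sides: 6t + 10 = (-t + 5)^2.
Expand and rearrange: t^2 - 16t + 15 = 0.
Solving gives t = 15 or t = 1.
Check each candidate in the original equation:
  t = 15: sqrt(100) = 10, while -t + 5 = -10 — extraneous.
  t = 1: sqrt(16) = 4, while -t + 5 = 4 — valid.

t = 1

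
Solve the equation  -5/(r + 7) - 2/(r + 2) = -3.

r = -5.5941 or r = -1.0726

Multiply both sides by (r + 7)(r + 2):
-5(r + 2) - 2(r + 7) = -3(r + 7)(r + 2).
Expand and collect terms: -3r^2 - 20r - 18 = 0.
By the quadratic formula, r = (20 +/- sqrt(184)) / -6, so r ~= -5.5941 or r ~= -1.0726.
Neither value makes a denominator zero (r != -7, r != -2), so both are valid.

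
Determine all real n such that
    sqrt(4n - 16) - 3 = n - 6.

Isolate the radical: sqrt(4n - 16) = n - 3.
Square both sides: 4n - 16 = (n - 3)^2.
Expand and rearrange: n^2 - 10n + 25 = 0.
This gives the repeated root n = 5.
Check in the original equation:
  n = 5: sqrt(4) = 2, while n - 3 = 2 — valid.

n = 5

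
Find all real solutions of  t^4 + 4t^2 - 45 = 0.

t = -2.2361 or t = 2.2361

Let u = t^2. The equation becomes u^2 + 4u - 45 = 0.
Factor: (u - 5)(u + 9) = 0, so u = 5 or u = -9.
t^2 = 5 gives t = +/-sqrt(5) ~= +/-2.2361.
t^2 = -9 < 0 has no real solution.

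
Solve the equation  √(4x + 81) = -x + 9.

x = 0

Square both sides: 4x + 81 = (-x + 9)².
Expand and rearrange: x² - 22x = 0.
Solving gives x = 22 or x = 0.
Check each candidate in the original equation:
  x = 22: √(169) = 13, while -x + 9 = -13 — extraneous.
  x = 0: √(81) = 9, while -x + 9 = 9 — valid.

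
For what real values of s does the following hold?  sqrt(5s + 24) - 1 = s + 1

s = 5

Isolate the radical: sqrt(5s + 24) = s + 2.
Square both sides: 5s + 24 = (s + 2)^2.
Expand and rearrange: s^2 - s - 20 = 0.
Solving gives s = 5 or s = -4.
Check each candidate in the original equation:
  s = 5: sqrt(49) = 7, while s + 2 = 7 — valid.
  s = -4: sqrt(4) = 2, while s + 2 = -2 — extraneous.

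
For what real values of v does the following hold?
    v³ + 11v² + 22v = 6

Rearrange: v³ + 11v² + 22v - 6 = 0.
Possible rational roots are divisors of -6. Testing v = -3 gives 0, so (v + 3) is a factor.
Divide: v³ + 11v² + 22v - 6 = (v + 3)(v² + 8v - 2).
Apply the quadratic formula to v² + 8v - 2 = 0: v = (-8 ± √72)/2, i.e. v ≈ 0.2426 or v ≈ -8.2426.

v = -8.2426 or v = -3 or v = 0.2426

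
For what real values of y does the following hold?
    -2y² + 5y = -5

Rearrange to standard form: -2y² + 5y + 5 = 0.
Discriminant: (5)² − 4·(-2)·5 = 65.
Quadratic formula: y = (-5 ± √65) / (-4).
So y = 5/4 - √(65)/4 ≈ -0.7656 or y = 5/4 + √(65)/4 ≈ 3.2656.

y = -0.7656 or y = 3.2656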